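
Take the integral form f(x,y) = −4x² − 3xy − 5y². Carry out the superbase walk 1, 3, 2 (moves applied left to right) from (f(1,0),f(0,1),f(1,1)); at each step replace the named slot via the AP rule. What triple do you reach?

start (-4,-5,-12) = (f(1,0),f(0,1),f(1,1))
replace slot 1: 2·((-5)+(-12)) − (-4) = -30 → (-30,-5,-12)
replace slot 3: 2·((-30)+(-5)) − (-12) = -58 → (-30,-5,-58)
replace slot 2: 2·((-30)+(-58)) − (-5) = -171 → (-30,-171,-58)

-30,-171,-58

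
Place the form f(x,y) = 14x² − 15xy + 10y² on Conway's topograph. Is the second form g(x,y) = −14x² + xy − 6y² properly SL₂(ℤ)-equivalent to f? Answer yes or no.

D₁ = -335, D₂ = -335
f: translate: b→13 (≡-15 mod 28), so (14,-15,10)→(14,13,9)
f: flip: (14,13,9)→(9,-13,14)
f: translate: b→5 (≡-13 mod 18), so (9,-13,14)→(9,5,10)
f: reduced (well bottom): (9,5,10) with a≤c, −a<b≤a
g is negative-definite; reduce −g:
−g: flip: (14,-1,6)→(6,1,14)
−g: reduced (well bottom): (6,1,14) with a≤c, −a<b≤a
flip sign back: reduced form of g is (-6,-1,-14)
reduced forms (9, 5, 10) vs (-6, -1, -14) ⇒ inequivalent

no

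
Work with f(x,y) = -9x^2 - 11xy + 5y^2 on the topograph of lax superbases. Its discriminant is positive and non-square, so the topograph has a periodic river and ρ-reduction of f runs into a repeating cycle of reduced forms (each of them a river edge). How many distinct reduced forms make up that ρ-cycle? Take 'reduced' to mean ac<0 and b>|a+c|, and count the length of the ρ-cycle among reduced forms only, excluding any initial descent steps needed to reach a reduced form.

D = 301, ⌊√D⌋ = 17
descent: ρ → (5,11,-9)  [lands on river]
river: ρ → (-9,7,7)
river: ρ → (7,7,-9)
river: ρ → (-9,11,5)
river: ρ → (5,9,-11)
river: ρ → (-11,13,3)
river: ρ → (3,17,-1)
river: ρ → (-1,17,3)
river: ρ → (3,13,-11)
river: ρ → (-11,9,5)
ρ-cycle length = 10 (tail of 1 descent step not counted)

10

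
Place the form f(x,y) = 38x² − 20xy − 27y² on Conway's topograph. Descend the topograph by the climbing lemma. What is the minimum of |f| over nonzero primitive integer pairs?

descent: ρ → (-27,20,38)  [lands on river]
river: ρ → (38,56,-9)
river: ρ → (-9,52,50)
river: ρ → (50,48,-11)
river: ρ → (-11,62,15)
river: ρ → (15,58,-19)
river: ρ → (-19,56,18)
river: ρ → (18,52,-25)
river: ρ → (-25,48,22)
river: ρ → (22,40,-33)
river: ρ → (-33,26,29)
river: ρ → (29,32,-30)
river: ρ → (-30,28,31)
river: ρ → (31,34,-27)
closes: descent 1, river 14
min |a| on river = 9

9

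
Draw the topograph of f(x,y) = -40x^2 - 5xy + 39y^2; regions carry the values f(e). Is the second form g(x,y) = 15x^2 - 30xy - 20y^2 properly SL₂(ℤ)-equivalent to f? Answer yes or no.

D₁ = 6265, D₂ = 2100
discriminants differ ⇒ not SL₂(ℤ)-equivalent

no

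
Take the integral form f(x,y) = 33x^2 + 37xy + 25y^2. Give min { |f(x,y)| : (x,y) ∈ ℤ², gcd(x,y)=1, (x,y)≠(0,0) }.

translate: b→-29 (≡37 mod 66), so (33,37,25)→(33,-29,21)
flip: (33,-29,21)→(21,29,33)
translate: b→-13 (≡29 mod 42), so (21,29,33)→(21,-13,25)
reduced (well bottom): (21,-13,25) with a≤c, −a<b≤a
well minimum = a = 21

21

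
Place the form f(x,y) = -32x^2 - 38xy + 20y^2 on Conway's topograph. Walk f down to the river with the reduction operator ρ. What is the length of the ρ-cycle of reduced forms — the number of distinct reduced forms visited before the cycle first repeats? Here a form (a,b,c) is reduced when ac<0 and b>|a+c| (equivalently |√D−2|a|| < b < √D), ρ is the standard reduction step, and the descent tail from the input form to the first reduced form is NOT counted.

D = 4004, ⌊√D⌋ = 63
descent: ρ → (20,38,-32)  [lands on river]
river: ρ → (-32,26,26)
river: ρ → (26,26,-32)
river: ρ → (-32,38,20)
river: ρ → (20,42,-28)
river: ρ → (-28,14,34)
river: ρ → (34,54,-8)
river: ρ → (-8,58,20)
river: ρ → (20,62,-2)
river: ρ → (-2,62,20)
river: ρ → (20,58,-8)
river: ρ → (-8,54,34)
river: ρ → (34,14,-28)
river: ρ → (-28,42,20)
ρ-cycle length = 14 (tail of 1 descent step not counted)

14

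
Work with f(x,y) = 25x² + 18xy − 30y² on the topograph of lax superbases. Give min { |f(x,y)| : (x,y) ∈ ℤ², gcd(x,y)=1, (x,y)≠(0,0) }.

river: ρ → (-30,42,13)
river: ρ → (13,36,-39)
river: ρ → (-39,42,10)
river: ρ → (10,38,-47)
river: ρ → (-47,56,1)
river: ρ → (1,56,-47)
river: ρ → (-47,38,10)
river: ρ → (10,42,-39)
river: ρ → (-39,36,13)
river: ρ → (13,42,-30)
river: ρ → (-30,18,25)
river: ρ → (25,32,-23)
river: ρ → (-23,14,34)
river: ρ → (34,54,-3)
river: ρ → (-3,54,34)
river: ρ → (34,14,-23)
river: ρ → (-23,32,25)
river: ρ → (25,18,-30)
closes: descent 0, river 18
min |a| on river = 1

1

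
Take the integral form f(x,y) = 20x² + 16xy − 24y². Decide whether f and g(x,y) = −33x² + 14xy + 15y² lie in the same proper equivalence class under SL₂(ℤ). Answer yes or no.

D₁ = 2176, D₂ = 2176
river cycle of f (length 6): (-24, 32, 12), (12, 40, -12), (-12, 32, 24), (24, 16, -20), (-20, 24, 20), (20, 16, -24)
river cycle of g (length 4): (15, 46, -1), (-1, 46, 15), (15, 44, -4), (-4, 44, 15)
cycles differ ⇒ inequivalent

no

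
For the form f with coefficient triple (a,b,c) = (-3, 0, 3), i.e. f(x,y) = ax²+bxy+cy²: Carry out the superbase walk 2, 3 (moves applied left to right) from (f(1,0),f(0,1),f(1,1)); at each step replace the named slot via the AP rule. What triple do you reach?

start (-3,3,0) = (f(1,0),f(0,1),f(1,1))
replace slot 2: 2·((-3)+0) − 3 = -9 → (-3,-9,0)
replace slot 3: 2·((-3)+(-9)) − 0 = -24 → (-3,-9,-24)

-3,-9,-24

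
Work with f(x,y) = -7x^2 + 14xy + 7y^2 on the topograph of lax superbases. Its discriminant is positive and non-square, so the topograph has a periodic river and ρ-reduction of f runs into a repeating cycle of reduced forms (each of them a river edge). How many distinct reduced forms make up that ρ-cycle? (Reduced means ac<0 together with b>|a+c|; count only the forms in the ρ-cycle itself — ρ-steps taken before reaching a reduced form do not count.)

D = 392, ⌊√D⌋ = 19
river: ρ → (7,14,-7)
river: ρ → (-7,14,7)
ρ-cycle length = 2 (tail of 0 descent steps not counted)

2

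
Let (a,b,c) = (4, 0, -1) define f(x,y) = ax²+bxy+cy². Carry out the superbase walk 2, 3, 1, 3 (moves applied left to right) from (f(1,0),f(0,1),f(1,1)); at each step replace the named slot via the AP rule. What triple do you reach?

start (4,-1,3) = (f(1,0),f(0,1),f(1,1))
replace slot 2: 2·(4+3) − (-1) = 15 → (4,15,3)
replace slot 3: 2·(4+15) − 3 = 35 → (4,15,35)
replace slot 1: 2·(15+35) − 4 = 96 → (96,15,35)
replace slot 3: 2·(96+15) − 35 = 187 → (96,15,187)

96,15,187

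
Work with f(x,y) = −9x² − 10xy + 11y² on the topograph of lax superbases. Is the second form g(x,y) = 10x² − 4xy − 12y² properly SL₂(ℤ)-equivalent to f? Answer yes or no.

D₁ = 496, D₂ = 496
river cycle of f (length 16): (11, 10, -9), (-9, 8, 12), (12, 16, -5), (-5, 14, 15), (15, 16, -4), (-4, 16, 15), (15, 14, -5), (-5, 16, 12), (12, 8, -9), (-9, 10, 11), … (6 more)
river cycle of g (length 8): (-12, 4, 10), (10, 16, -6), (-6, 20, 4), (4, 20, -6), (-6, 16, 10), (10, 4, -12), (-12, 20, 2), (2, 20, -12)
cycles differ ⇒ inequivalent

no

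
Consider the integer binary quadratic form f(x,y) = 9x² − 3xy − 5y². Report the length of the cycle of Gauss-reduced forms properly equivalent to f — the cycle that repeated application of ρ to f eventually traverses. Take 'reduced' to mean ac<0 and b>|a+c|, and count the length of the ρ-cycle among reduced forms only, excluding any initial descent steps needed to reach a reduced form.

D = 189, ⌊√D⌋ = 13
descent: ρ → (-5,13,1)  [lands on river]
river: ρ → (1,13,-5)
river: ρ → (-5,7,7)
river: ρ → (7,7,-5)
ρ-cycle length = 4 (tail of 1 descent step not counted)

4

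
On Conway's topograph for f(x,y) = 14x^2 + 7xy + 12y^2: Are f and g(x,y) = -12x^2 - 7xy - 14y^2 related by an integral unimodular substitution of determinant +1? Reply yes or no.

D₁ = -623, D₂ = -623
f: flip: (14,7,12)→(12,-7,14)
f: reduced (well bottom): (12,-7,14) with a≤c, −a<b≤a
g is negative-definite; reduce −g:
−g: reduced (well bottom): (12,7,14) with a≤c, −a<b≤a
flip sign back: reduced form of g is (-12,-7,-14)
reduced forms (12, -7, 14) vs (-12, -7, -14) ⇒ inequivalent

no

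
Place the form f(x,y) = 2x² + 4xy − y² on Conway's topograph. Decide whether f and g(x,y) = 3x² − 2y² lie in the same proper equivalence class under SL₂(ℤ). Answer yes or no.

D₁ = 24, D₂ = 24
river cycle of f (length 2): (-1, 4, 2), (2, 4, -1)
river cycle of g (length 2): (-2, 4, 1), (1, 4, -2)
cycles differ ⇒ inequivalent

no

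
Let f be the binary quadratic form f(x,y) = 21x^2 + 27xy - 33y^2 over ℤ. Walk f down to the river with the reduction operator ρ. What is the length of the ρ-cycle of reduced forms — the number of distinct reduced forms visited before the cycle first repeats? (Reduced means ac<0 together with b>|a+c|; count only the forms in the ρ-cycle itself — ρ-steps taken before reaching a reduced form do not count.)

D = 3501, ⌊√D⌋ = 59
river: ρ → (-33,39,15)
river: ρ → (15,51,-15)
river: ρ → (-15,39,33)
river: ρ → (33,27,-21)
river: ρ → (-21,57,3)
river: ρ → (3,57,-21)
river: ρ → (-21,27,33)
river: ρ → (33,39,-15)
river: ρ → (-15,51,15)
river: ρ → (15,39,-33)
river: ρ → (-33,27,21)
river: ρ → (21,57,-3)
river: ρ → (-3,57,21)
river: ρ → (21,27,-33)
ρ-cycle length = 14 (tail of 0 descent steps not counted)

14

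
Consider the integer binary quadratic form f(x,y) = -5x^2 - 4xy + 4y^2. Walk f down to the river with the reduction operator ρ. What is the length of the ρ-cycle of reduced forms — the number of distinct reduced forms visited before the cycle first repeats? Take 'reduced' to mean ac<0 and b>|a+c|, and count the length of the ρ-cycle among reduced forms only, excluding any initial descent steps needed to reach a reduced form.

D = 96, ⌊√D⌋ = 9
descent: ρ → (4,4,-5)  [lands on river]
river: ρ → (-5,6,3)
river: ρ → (3,6,-5)
river: ρ → (-5,4,4)
ρ-cycle length = 4 (tail of 1 descent step not counted)

4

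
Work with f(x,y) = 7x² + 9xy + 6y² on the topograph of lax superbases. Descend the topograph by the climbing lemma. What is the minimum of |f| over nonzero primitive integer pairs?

translate: b→-5 (≡9 mod 14), so (7,9,6)→(7,-5,4)
flip: (7,-5,4)→(4,5,7)
translate: b→-3 (≡5 mod 8), so (4,5,7)→(4,-3,6)
reduced (well bottom): (4,-3,6) with a≤c, −a<b≤a
well minimum = a = 4

4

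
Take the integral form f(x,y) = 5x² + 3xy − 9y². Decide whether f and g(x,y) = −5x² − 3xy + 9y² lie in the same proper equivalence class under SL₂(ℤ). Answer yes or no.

D₁ = 189, D₂ = 189
river cycle of f (length 4): (5, 13, -1), (-1, 13, 5), (5, 7, -7), (-7, 7, 5)
river cycle of g (length 4): (-5, 7, 7), (7, 7, -5), (-5, 13, 1), (1, 13, -5)
cycles differ ⇒ inequivalent

no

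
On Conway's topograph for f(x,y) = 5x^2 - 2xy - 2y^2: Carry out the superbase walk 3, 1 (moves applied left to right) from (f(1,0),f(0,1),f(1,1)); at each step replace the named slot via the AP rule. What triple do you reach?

start (5,-2,1) = (f(1,0),f(0,1),f(1,1))
replace slot 3: 2·(5+(-2)) − 1 = 5 → (5,-2,5)
replace slot 1: 2·((-2)+5) − 5 = 1 → (1,-2,5)

1,-2,5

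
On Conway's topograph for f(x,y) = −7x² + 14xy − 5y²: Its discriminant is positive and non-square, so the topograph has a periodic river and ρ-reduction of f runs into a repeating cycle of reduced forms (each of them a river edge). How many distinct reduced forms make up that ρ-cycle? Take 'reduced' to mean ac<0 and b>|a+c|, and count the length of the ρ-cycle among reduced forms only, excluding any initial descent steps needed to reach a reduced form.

D = 56, ⌊√D⌋ = 7
descent: ρ → (-5,6,1)  [lands on river]
river: ρ → (1,6,-5)
river: ρ → (-5,4,2)
river: ρ → (2,4,-5)
ρ-cycle length = 4 (tail of 1 descent step not counted)

4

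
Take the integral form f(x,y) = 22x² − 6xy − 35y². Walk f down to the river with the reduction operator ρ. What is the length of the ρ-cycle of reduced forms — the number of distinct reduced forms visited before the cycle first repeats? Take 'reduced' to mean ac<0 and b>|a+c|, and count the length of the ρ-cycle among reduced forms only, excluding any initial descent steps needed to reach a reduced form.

D = 3116, ⌊√D⌋ = 55
descent: ρ → (-35,6,22)
descent: ρ → (22,38,-19)  [lands on river]
river: ρ → (-19,38,22)
river: ρ → (22,50,-7)
river: ρ → (-7,48,29)
river: ρ → (29,10,-26)
river: ρ → (-26,42,13)
river: ρ → (13,36,-35)
river: ρ → (-35,34,14)
river: ρ → (14,50,-11)
river: ρ → (-11,38,38)
river: ρ → (38,38,-11)
river: ρ → (-11,50,14)
river: ρ → (14,34,-35)
river: ρ → (-35,36,13)
river: ρ → (13,42,-26)
river: ρ → (-26,10,29)
river: ρ → (29,48,-7)
river: ρ → (-7,50,22)
ρ-cycle length = 18 (tail of 2 descent steps not counted)

18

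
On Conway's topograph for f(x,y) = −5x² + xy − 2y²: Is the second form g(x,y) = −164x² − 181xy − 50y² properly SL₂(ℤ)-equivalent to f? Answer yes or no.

D₁ = -39, D₂ = -39
f is negative-definite; reduce −f:
−f: flip: (5,-1,2)→(2,1,5)
−f: reduced (well bottom): (2,1,5) with a≤c, −a<b≤a
flip sign back: reduced form of f is (-2,-1,-5)
g is negative-definite; reduce −g:
−g: translate: b→-147 (≡181 mod 328), so (164,181,50)→(164,-147,33)
−g: flip: (164,-147,33)→(33,147,164)
−g: translate: b→15 (≡147 mod 66), so (33,147,164)→(33,15,2)
−g: flip: (33,15,2)→(2,-15,33)
−g: translate: b→1 (≡-15 mod 4), so (2,-15,33)→(2,1,5)
−g: reduced (well bottom): (2,1,5) with a≤c, −a<b≤a
flip sign back: reduced form of g is (-2,-1,-5)
reduced forms (-2, -1, -5) vs (-2, -1, -5) ⇒ equivalent

yes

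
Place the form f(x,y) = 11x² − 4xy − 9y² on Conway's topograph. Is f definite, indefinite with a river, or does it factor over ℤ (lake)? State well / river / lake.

D = b²−4ac = (-4)² − 4·11·(-9) = 412
D > 0 non-square ⇒ indefinite ⇒ periodic river

river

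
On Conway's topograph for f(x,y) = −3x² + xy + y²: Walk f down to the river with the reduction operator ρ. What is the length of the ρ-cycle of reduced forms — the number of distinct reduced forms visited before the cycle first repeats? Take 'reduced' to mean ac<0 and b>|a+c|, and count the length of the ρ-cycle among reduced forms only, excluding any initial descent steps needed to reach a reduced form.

D = 13, ⌊√D⌋ = 3
descent: ρ → (1,3,-1)  [lands on river]
river: ρ → (-1,3,1)
ρ-cycle length = 2 (tail of 1 descent step not counted)

2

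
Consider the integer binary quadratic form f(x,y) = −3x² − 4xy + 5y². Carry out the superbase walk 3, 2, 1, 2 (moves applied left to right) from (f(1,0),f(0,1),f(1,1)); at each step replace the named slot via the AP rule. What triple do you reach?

start (-3,5,-2) = (f(1,0),f(0,1),f(1,1))
replace slot 3: 2·((-3)+5) − (-2) = 6 → (-3,5,6)
replace slot 2: 2·((-3)+6) − 5 = 1 → (-3,1,6)
replace slot 1: 2·(1+6) − (-3) = 17 → (17,1,6)
replace slot 2: 2·(17+6) − 1 = 45 → (17,45,6)

17,45,6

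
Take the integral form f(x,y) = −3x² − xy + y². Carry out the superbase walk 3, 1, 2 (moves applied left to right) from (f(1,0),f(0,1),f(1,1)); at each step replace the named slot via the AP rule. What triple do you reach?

start (-3,1,-3) = (f(1,0),f(0,1),f(1,1))
replace slot 3: 2·((-3)+1) − (-3) = -1 → (-3,1,-1)
replace slot 1: 2·(1+(-1)) − (-3) = 3 → (3,1,-1)
replace slot 2: 2·(3+(-1)) − 1 = 3 → (3,3,-1)

3,3,-1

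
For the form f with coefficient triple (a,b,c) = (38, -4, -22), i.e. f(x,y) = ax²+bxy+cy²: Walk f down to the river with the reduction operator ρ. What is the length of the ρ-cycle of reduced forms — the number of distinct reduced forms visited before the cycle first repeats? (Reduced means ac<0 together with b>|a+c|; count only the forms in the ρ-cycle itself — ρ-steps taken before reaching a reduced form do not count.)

D = 3360, ⌊√D⌋ = 57
descent: ρ → (-22,48,12)  [lands on river]
river: ρ → (12,48,-22)
river: ρ → (-22,40,20)
river: ρ → (20,40,-22)
ρ-cycle length = 4 (tail of 1 descent step not counted)

4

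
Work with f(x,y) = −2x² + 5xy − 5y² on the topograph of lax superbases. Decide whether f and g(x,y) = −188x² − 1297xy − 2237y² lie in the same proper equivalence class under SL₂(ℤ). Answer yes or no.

D₁ = -15, D₂ = -15
f is negative-definite; reduce −f:
−f: translate: b→-1 (≡-5 mod 4), so (2,-5,5)→(2,-1,2)
−f: flip: (2,-1,2)→(2,1,2)
−f: reduced (well bottom): (2,1,2) with a≤c, −a<b≤a
flip sign back: reduced form of f is (-2,-1,-2)
g is negative-definite; reduce −g:
−g: translate: b→169 (≡1297 mod 376), so (188,1297,2237)→(188,169,38)
−g: flip: (188,169,38)→(38,-169,188)
−g: translate: b→-17 (≡-169 mod 76), so (38,-169,188)→(38,-17,2)
−g: flip: (38,-17,2)→(2,17,38)
−g: translate: b→1 (≡17 mod 4), so (2,17,38)→(2,1,2)
−g: reduced (well bottom): (2,1,2) with a≤c, −a<b≤a
flip sign back: reduced form of g is (-2,-1,-2)
reduced forms (-2, -1, -2) vs (-2, -1, -2) ⇒ equivalent

yes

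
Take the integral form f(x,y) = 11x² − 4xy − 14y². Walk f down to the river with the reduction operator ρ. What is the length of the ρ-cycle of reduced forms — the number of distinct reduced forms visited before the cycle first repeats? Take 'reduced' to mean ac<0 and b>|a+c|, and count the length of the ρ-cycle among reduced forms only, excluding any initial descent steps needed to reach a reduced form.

D = 632, ⌊√D⌋ = 25
descent: ρ → (-14,4,11)  [lands on river]
river: ρ → (11,18,-7)
river: ρ → (-7,24,2)
river: ρ → (2,24,-7)
river: ρ → (-7,18,11)
river: ρ → (11,4,-14)
river: ρ → (-14,24,1)
river: ρ → (1,24,-14)
ρ-cycle length = 8 (tail of 1 descent step not counted)

8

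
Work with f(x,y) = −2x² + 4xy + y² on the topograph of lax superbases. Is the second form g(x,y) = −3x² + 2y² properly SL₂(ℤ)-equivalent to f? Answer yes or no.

D₁ = 24, D₂ = 24
river cycle of f (length 2): (1, 4, -2), (-2, 4, 1)
river cycle of g (length 2): (2, 4, -1), (-1, 4, 2)
cycles differ ⇒ inequivalent

no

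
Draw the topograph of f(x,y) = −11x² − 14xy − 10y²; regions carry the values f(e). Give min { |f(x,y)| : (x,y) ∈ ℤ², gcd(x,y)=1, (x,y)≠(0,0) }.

translate: b→-8 (≡14 mod 22), so (11,14,10)→(11,-8,7)
flip: (11,-8,7)→(7,8,11)
translate: b→-6 (≡8 mod 14), so (7,8,11)→(7,-6,10)
reduced (well bottom): (7,-6,10) with a≤c, −a<b≤a
well minimum |f| = |-7| = 7 (negative-definite)

7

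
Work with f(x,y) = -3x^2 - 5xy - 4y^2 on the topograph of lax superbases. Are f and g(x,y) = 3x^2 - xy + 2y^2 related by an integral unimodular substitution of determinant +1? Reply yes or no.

D₁ = -23, D₂ = -23
f is negative-definite; reduce −f:
−f: translate: b→-1 (≡5 mod 6), so (3,5,4)→(3,-1,2)
−f: flip: (3,-1,2)→(2,1,3)
−f: reduced (well bottom): (2,1,3) with a≤c, −a<b≤a
flip sign back: reduced form of f is (-2,-1,-3)
g: flip: (3,-1,2)→(2,1,3)
g: reduced (well bottom): (2,1,3) with a≤c, −a<b≤a
reduced forms (-2, -1, -3) vs (2, 1, 3) ⇒ inequivalent

no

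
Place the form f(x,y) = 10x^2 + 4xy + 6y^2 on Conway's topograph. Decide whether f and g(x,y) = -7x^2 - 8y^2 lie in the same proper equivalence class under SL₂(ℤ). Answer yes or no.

D₁ = -224, D₂ = -224
f: flip: (10,4,6)→(6,-4,10)
f: reduced (well bottom): (6,-4,10) with a≤c, −a<b≤a
g is negative-definite; reduce −g:
−g: reduced (well bottom): (7,0,8) with a≤c, −a<b≤a
flip sign back: reduced form of g is (-7,0,-8)
reduced forms (6, -4, 10) vs (-7, 0, -8) ⇒ inequivalent

no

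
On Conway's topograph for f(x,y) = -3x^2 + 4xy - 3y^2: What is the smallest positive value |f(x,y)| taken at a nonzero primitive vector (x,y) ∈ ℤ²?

translate: b→2 (≡-4 mod 6), so (3,-4,3)→(3,2,2)
flip: (3,2,2)→(2,-2,3)
translate: b→2 (≡-2 mod 4), so (2,-2,3)→(2,2,3)
reduced (well bottom): (2,2,3) with a≤c, −a<b≤a
well minimum |f| = |-2| = 2 (negative-definite)

2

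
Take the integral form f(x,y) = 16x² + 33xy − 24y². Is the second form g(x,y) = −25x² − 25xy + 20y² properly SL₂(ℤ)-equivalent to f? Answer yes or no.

D₁ = 2625, D₂ = 2625
river cycle of f (length 20): (-24, 15, 25), (25, 35, -14), (-14, 49, 4), (4, 47, -26), (-26, 5, 25), (25, 45, -6), (-6, 51, 1), (1, 51, -6), (-6, 45, 25), (25, 5, -26), … (10 more)
river cycle of g (length 6): (20, 25, -25), (-25, 25, 20), (20, 15, -30), (-30, 45, 5), (5, 45, -30), (-30, 15, 20)
cycles differ ⇒ inequivalent

no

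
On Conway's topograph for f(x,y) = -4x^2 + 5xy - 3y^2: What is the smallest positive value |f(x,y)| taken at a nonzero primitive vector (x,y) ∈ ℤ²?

translate: b→3 (≡-5 mod 8), so (4,-5,3)→(4,3,2)
flip: (4,3,2)→(2,-3,4)
translate: b→1 (≡-3 mod 4), so (2,-3,4)→(2,1,3)
reduced (well bottom): (2,1,3) with a≤c, −a<b≤a
well minimum |f| = |-2| = 2 (negative-definite)

2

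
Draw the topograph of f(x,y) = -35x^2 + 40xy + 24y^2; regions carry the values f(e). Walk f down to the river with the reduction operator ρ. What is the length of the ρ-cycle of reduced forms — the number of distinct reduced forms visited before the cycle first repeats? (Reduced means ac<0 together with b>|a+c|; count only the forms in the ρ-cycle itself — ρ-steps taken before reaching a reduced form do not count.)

D = 4960, ⌊√D⌋ = 70
river: ρ → (24,56,-19)
river: ρ → (-19,58,21)
river: ρ → (21,68,-4)
river: ρ → (-4,68,21)
river: ρ → (21,58,-19)
river: ρ → (-19,56,24)
river: ρ → (24,40,-35)
river: ρ → (-35,30,29)
river: ρ → (29,28,-36)
river: ρ → (-36,44,21)
river: ρ → (21,40,-40)
river: ρ → (-40,40,21)
river: ρ → (21,44,-36)
river: ρ → (-36,28,29)
river: ρ → (29,30,-35)
river: ρ → (-35,40,24)
ρ-cycle length = 16 (tail of 0 descent steps not counted)

16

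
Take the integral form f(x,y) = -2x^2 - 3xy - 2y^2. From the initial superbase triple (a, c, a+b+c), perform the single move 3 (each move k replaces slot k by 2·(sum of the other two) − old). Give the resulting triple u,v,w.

start (-2,-2,-7) = (f(1,0),f(0,1),f(1,1))
replace slot 3: 2·((-2)+(-2)) − (-7) = -1 → (-2,-2,-1)

-2,-2,-1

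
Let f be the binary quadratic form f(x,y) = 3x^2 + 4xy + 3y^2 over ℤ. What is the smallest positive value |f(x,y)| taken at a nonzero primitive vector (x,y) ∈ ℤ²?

translate: b→-2 (≡4 mod 6), so (3,4,3)→(3,-2,2)
flip: (3,-2,2)→(2,2,3)
reduced (well bottom): (2,2,3) with a≤c, −a<b≤a
well minimum = a = 2

2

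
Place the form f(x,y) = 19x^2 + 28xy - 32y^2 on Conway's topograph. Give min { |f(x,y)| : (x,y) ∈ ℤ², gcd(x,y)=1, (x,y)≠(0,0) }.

river: ρ → (-32,36,15)
river: ρ → (15,54,-5)
river: ρ → (-5,56,4)
river: ρ → (4,56,-5)
river: ρ → (-5,54,15)
river: ρ → (15,36,-32)
river: ρ → (-32,28,19)
river: ρ → (19,48,-12)
river: ρ → (-12,48,19)
river: ρ → (19,28,-32)
closes: descent 0, river 10
min |a| on river = 4

4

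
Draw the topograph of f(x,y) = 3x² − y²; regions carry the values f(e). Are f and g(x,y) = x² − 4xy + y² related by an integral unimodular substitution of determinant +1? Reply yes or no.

D₁ = 12, D₂ = 12
river cycle of f (length 2): (-1, 2, 2), (2, 2, -1)
river cycle of g (length 2): (1, 2, -2), (-2, 2, 1)
cycles differ ⇒ inequivalent

no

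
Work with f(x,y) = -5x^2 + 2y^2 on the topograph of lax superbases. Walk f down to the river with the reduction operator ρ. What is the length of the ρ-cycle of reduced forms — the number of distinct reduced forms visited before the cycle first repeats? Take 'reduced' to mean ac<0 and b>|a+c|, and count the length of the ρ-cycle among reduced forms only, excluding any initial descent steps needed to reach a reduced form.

D = 40, ⌊√D⌋ = 6
descent: ρ → (2,4,-3)  [lands on river]
river: ρ → (-3,2,3)
river: ρ → (3,4,-2)
river: ρ → (-2,4,3)
river: ρ → (3,2,-3)
river: ρ → (-3,4,2)
ρ-cycle length = 6 (tail of 1 descent step not counted)

6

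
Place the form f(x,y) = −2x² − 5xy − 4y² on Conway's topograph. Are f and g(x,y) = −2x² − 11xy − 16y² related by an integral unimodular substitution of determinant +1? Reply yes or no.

D₁ = -7, D₂ = -7
f is negative-definite; reduce −f:
−f: translate: b→1 (≡5 mod 4), so (2,5,4)→(2,1,1)
−f: flip: (2,1,1)→(1,-1,2)
−f: translate: b→1 (≡-1 mod 2), so (1,-1,2)→(1,1,2)
−f: reduced (well bottom): (1,1,2) with a≤c, −a<b≤a
flip sign back: reduced form of f is (-1,-1,-2)
g is negative-definite; reduce −g:
−g: translate: b→-1 (≡11 mod 4), so (2,11,16)→(2,-1,1)
−g: flip: (2,-1,1)→(1,1,2)
−g: reduced (well bottom): (1,1,2) with a≤c, −a<b≤a
flip sign back: reduced form of g is (-1,-1,-2)
reduced forms (-1, -1, -2) vs (-1, -1, -2) ⇒ equivalent

yes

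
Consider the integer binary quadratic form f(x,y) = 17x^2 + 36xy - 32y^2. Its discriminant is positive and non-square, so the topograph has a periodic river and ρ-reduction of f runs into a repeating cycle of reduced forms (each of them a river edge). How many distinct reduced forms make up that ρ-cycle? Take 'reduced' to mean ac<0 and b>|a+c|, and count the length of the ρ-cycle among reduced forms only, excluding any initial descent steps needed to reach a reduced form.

D = 3472, ⌊√D⌋ = 58
river: ρ → (-32,28,21)
river: ρ → (21,56,-4)
river: ρ → (-4,56,21)
river: ρ → (21,28,-32)
river: ρ → (-32,36,17)
river: ρ → (17,32,-36)
river: ρ → (-36,40,13)
river: ρ → (13,38,-39)
river: ρ → (-39,40,12)
river: ρ → (12,56,-7)
river: ρ → (-7,56,12)
river: ρ → (12,40,-39)
river: ρ → (-39,38,13)
river: ρ → (13,40,-36)
river: ρ → (-36,32,17)
river: ρ → (17,36,-32)
ρ-cycle length = 16 (tail of 0 descent steps not counted)

16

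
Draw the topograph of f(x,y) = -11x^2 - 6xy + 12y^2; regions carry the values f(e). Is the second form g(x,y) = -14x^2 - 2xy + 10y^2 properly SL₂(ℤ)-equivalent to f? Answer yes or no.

D₁ = 564, D₂ = 564
river cycle of f (length 6): (12, 6, -11), (-11, 16, 7), (7, 12, -15), (-15, 18, 4), (4, 22, -5), (-5, 18, 12)
river cycle of g (length 4): (10, 22, -2), (-2, 22, 10), (10, 18, -6), (-6, 18, 10)
cycles differ ⇒ inequivalent

no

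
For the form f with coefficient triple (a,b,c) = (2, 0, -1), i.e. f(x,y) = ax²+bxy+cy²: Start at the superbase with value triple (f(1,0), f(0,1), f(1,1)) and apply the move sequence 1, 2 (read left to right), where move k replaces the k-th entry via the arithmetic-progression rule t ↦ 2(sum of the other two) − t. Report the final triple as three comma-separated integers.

start (2,-1,1) = (f(1,0),f(0,1),f(1,1))
replace slot 1: 2·((-1)+1) − 2 = -2 → (-2,-1,1)
replace slot 2: 2·((-2)+1) − (-1) = -1 → (-2,-1,1)

-2,-1,1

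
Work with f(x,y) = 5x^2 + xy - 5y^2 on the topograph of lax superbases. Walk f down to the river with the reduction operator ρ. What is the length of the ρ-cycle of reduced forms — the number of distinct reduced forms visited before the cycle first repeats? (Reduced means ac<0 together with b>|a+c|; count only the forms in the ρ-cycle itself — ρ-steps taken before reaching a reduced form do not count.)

D = 101, ⌊√D⌋ = 10
river: ρ → (-5,9,1)
river: ρ → (1,9,-5)
river: ρ → (-5,1,5)
river: ρ → (5,9,-1)
river: ρ → (-1,9,5)
river: ρ → (5,1,-5)
ρ-cycle length = 6 (tail of 0 descent steps not counted)

6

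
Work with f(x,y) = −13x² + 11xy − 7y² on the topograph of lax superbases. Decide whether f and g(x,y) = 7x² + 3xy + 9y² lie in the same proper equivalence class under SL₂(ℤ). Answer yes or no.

D₁ = -243, D₂ = -243
f is negative-definite; reduce −f:
−f: flip: (13,-11,7)→(7,11,13)
−f: translate: b→-3 (≡11 mod 14), so (7,11,13)→(7,-3,9)
−f: reduced (well bottom): (7,-3,9) with a≤c, −a<b≤a
flip sign back: reduced form of f is (-7,3,-9)
g: reduced (well bottom): (7,3,9) with a≤c, −a<b≤a
reduced forms (-7, 3, -9) vs (7, 3, 9) ⇒ inequivalent

no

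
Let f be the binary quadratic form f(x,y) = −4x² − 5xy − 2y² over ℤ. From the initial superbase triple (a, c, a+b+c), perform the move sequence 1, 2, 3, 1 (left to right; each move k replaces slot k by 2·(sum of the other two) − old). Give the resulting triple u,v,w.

start (-4,-2,-11) = (f(1,0),f(0,1),f(1,1))
replace slot 1: 2·((-2)+(-11)) − (-4) = -22 → (-22,-2,-11)
replace slot 2: 2·((-22)+(-11)) − (-2) = -64 → (-22,-64,-11)
replace slot 3: 2·((-22)+(-64)) − (-11) = -161 → (-22,-64,-161)
replace slot 1: 2·((-64)+(-161)) − (-22) = -428 → (-428,-64,-161)

-428,-64,-161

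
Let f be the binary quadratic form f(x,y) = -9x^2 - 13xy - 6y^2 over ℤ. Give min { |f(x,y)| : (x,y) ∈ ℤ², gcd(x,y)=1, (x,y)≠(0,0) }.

translate: b→-5 (≡13 mod 18), so (9,13,6)→(9,-5,2)
flip: (9,-5,2)→(2,5,9)
translate: b→1 (≡5 mod 4), so (2,5,9)→(2,1,6)
reduced (well bottom): (2,1,6) with a≤c, −a<b≤a
well minimum |f| = |-2| = 2 (negative-definite)

2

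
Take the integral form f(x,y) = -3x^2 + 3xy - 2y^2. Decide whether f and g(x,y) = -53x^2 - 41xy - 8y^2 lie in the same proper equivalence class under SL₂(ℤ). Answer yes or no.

D₁ = -15, D₂ = -15
f is negative-definite; reduce −f:
−f: translate: b→3 (≡-3 mod 6), so (3,-3,2)→(3,3,2)
−f: flip: (3,3,2)→(2,-3,3)
−f: translate: b→1 (≡-3 mod 4), so (2,-3,3)→(2,1,2)
−f: reduced (well bottom): (2,1,2) with a≤c, −a<b≤a
flip sign back: reduced form of f is (-2,-1,-2)
g is negative-definite; reduce −g:
−g: flip: (53,41,8)→(8,-41,53)
−g: translate: b→7 (≡-41 mod 16), so (8,-41,53)→(8,7,2)
−g: flip: (8,7,2)→(2,-7,8)
−g: translate: b→1 (≡-7 mod 4), so (2,-7,8)→(2,1,2)
−g: reduced (well bottom): (2,1,2) with a≤c, −a<b≤a
flip sign back: reduced form of g is (-2,-1,-2)
reduced forms (-2, -1, -2) vs (-2, -1, -2) ⇒ equivalent

yes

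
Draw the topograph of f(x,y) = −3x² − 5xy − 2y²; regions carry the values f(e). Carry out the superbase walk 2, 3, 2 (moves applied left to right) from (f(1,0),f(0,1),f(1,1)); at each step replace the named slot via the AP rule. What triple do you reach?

start (-3,-2,-10) = (f(1,0),f(0,1),f(1,1))
replace slot 2: 2·((-3)+(-10)) − (-2) = -24 → (-3,-24,-10)
replace slot 3: 2·((-3)+(-24)) − (-10) = -44 → (-3,-24,-44)
replace slot 2: 2·((-3)+(-44)) − (-24) = -70 → (-3,-70,-44)

-3,-70,-44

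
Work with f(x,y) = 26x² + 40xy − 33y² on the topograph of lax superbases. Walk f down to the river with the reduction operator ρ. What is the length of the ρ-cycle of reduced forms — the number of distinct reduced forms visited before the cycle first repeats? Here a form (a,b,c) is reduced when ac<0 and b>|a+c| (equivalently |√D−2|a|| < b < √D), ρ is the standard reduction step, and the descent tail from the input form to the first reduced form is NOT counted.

D = 5032, ⌊√D⌋ = 70
river: ρ → (-33,26,33)
river: ρ → (33,40,-26)
river: ρ → (-26,64,9)
river: ρ → (9,62,-33)
river: ρ → (-33,70,1)
river: ρ → (1,70,-33)
river: ρ → (-33,62,9)
river: ρ → (9,64,-26)
river: ρ → (-26,40,33)
river: ρ → (33,26,-33)
river: ρ → (-33,40,26)
river: ρ → (26,64,-9)
river: ρ → (-9,62,33)
river: ρ → (33,70,-1)
river: ρ → (-1,70,33)
river: ρ → (33,62,-9)
river: ρ → (-9,64,26)
river: ρ → (26,40,-33)
ρ-cycle length = 18 (tail of 0 descent steps not counted)

18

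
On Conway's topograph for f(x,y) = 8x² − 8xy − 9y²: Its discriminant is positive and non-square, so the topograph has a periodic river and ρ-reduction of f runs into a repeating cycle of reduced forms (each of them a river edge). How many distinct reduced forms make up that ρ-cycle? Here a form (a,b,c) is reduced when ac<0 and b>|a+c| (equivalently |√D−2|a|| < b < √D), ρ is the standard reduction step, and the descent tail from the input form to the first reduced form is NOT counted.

D = 352, ⌊√D⌋ = 18
descent: ρ → (-9,8,8)  [lands on river]
river: ρ → (8,8,-9)
river: ρ → (-9,10,7)
river: ρ → (7,18,-1)
river: ρ → (-1,18,7)
river: ρ → (7,10,-9)
ρ-cycle length = 6 (tail of 1 descent step not counted)

6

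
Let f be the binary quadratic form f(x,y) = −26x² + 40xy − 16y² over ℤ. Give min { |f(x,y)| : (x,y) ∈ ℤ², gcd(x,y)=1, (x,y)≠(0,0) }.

translate: b→12 (≡-40 mod 52), so (26,-40,16)→(26,12,2)
flip: (26,12,2)→(2,-12,26)
translate: b→0 (≡-12 mod 4), so (2,-12,26)→(2,0,8)
reduced (well bottom): (2,0,8) with a≤c, −a<b≤a
well minimum |f| = |-2| = 2 (negative-definite)

2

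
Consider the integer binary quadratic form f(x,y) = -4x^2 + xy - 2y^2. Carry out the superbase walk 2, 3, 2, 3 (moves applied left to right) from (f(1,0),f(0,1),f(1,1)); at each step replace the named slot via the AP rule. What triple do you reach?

start (-4,-2,-5) = (f(1,0),f(0,1),f(1,1))
replace slot 2: 2·((-4)+(-5)) − (-2) = -16 → (-4,-16,-5)
replace slot 3: 2·((-4)+(-16)) − (-5) = -35 → (-4,-16,-35)
replace slot 2: 2·((-4)+(-35)) − (-16) = -62 → (-4,-62,-35)
replace slot 3: 2·((-4)+(-62)) − (-35) = -97 → (-4,-62,-97)

-4,-62,-97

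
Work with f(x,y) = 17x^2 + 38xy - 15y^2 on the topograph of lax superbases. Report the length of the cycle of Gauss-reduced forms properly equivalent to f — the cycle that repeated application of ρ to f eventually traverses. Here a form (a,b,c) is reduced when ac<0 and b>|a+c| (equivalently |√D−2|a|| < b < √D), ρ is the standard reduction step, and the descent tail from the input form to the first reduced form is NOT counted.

D = 2464, ⌊√D⌋ = 49
river: ρ → (-15,22,33)
river: ρ → (33,44,-4)
river: ρ → (-4,44,33)
river: ρ → (33,22,-15)
river: ρ → (-15,38,17)
river: ρ → (17,30,-23)
river: ρ → (-23,16,24)
river: ρ → (24,32,-15)
river: ρ → (-15,28,28)
river: ρ → (28,28,-15)
river: ρ → (-15,32,24)
river: ρ → (24,16,-23)
river: ρ → (-23,30,17)
river: ρ → (17,38,-15)
ρ-cycle length = 14 (tail of 0 descent steps not counted)

14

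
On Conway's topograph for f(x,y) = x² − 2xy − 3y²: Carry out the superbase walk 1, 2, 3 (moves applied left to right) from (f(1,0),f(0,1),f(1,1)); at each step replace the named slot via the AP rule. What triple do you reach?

start (1,-3,-4) = (f(1,0),f(0,1),f(1,1))
replace slot 1: 2·((-3)+(-4)) − 1 = -15 → (-15,-3,-4)
replace slot 2: 2·((-15)+(-4)) − (-3) = -35 → (-15,-35,-4)
replace slot 3: 2·((-15)+(-35)) − (-4) = -96 → (-15,-35,-96)

-15,-35,-96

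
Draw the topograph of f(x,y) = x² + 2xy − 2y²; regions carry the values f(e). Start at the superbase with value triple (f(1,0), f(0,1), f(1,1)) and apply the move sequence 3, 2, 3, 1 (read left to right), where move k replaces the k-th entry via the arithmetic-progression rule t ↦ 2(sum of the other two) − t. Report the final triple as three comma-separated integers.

start (1,-2,1) = (f(1,0),f(0,1),f(1,1))
replace slot 3: 2·(1+(-2)) − 1 = -3 → (1,-2,-3)
replace slot 2: 2·(1+(-3)) − (-2) = -2 → (1,-2,-3)
replace slot 3: 2·(1+(-2)) − (-3) = 1 → (1,-2,1)
replace slot 1: 2·((-2)+1) − 1 = -3 → (-3,-2,1)

-3,-2,1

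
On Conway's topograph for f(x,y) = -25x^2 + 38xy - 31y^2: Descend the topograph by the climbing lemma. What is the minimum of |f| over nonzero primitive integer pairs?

translate: b→12 (≡-38 mod 50), so (25,-38,31)→(25,12,18)
flip: (25,12,18)→(18,-12,25)
reduced (well bottom): (18,-12,25) with a≤c, −a<b≤a
well minimum |f| = |-18| = 18 (negative-definite)

18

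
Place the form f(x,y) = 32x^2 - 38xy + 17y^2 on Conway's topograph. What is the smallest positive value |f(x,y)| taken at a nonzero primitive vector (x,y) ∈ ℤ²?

translate: b→26 (≡-38 mod 64), so (32,-38,17)→(32,26,11)
flip: (32,26,11)→(11,-26,32)
translate: b→-4 (≡-26 mod 22), so (11,-26,32)→(11,-4,17)
reduced (well bottom): (11,-4,17) with a≤c, −a<b≤a
well minimum = a = 11

11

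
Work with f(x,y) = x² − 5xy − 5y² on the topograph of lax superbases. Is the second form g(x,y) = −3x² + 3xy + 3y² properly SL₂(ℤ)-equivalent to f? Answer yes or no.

D₁ = 45, D₂ = 45
river cycle of f (length 2): (-5, 5, 1), (1, 5, -5)
river cycle of g (length 2): (3, 3, -3), (-3, 3, 3)
cycles differ ⇒ inequivalent

no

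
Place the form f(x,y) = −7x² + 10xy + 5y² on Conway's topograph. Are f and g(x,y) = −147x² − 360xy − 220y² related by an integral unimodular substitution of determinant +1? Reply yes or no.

D₁ = 240, D₂ = 240
river cycle of f (length 6): (5, 10, -7), (-7, 4, 8), (8, 12, -3), (-3, 12, 8), (8, 4, -7), (-7, 10, 5)
river cycle of g (length 6): (-7, 10, 5), (5, 10, -7), (-7, 4, 8), (8, 12, -3), (-3, 12, 8), (8, 4, -7)
cycles coincide ⇒ equivalent

yes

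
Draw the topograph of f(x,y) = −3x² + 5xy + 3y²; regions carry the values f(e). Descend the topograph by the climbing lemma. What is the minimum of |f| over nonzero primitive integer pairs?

river: ρ → (3,7,-1)
river: ρ → (-1,7,3)
river: ρ → (3,5,-3)
river: ρ → (-3,7,1)
river: ρ → (1,7,-3)
river: ρ → (-3,5,3)
closes: descent 0, river 6
min |a| on river = 1

1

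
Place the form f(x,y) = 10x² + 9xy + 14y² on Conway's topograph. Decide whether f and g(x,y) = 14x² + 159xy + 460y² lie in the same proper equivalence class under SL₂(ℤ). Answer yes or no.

D₁ = -479, D₂ = -479
f: reduced (well bottom): (10,9,14) with a≤c, −a<b≤a
g: translate: b→-9 (≡159 mod 28), so (14,159,460)→(14,-9,10)
g: flip: (14,-9,10)→(10,9,14)
g: reduced (well bottom): (10,9,14) with a≤c, −a<b≤a
reduced forms (10, 9, 14) vs (10, 9, 14) ⇒ equivalent

yes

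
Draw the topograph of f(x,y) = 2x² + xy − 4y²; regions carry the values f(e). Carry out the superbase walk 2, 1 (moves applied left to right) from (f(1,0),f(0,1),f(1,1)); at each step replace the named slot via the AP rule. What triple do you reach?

start (2,-4,-1) = (f(1,0),f(0,1),f(1,1))
replace slot 2: 2·(2+(-1)) − (-4) = 6 → (2,6,-1)
replace slot 1: 2·(6+(-1)) − 2 = 8 → (8,6,-1)

8,6,-1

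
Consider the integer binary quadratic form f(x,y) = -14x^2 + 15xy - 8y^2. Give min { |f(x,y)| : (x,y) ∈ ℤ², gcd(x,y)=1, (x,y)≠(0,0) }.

translate: b→13 (≡-15 mod 28), so (14,-15,8)→(14,13,7)
flip: (14,13,7)→(7,-13,14)
translate: b→1 (≡-13 mod 14), so (7,-13,14)→(7,1,8)
reduced (well bottom): (7,1,8) with a≤c, −a<b≤a
well minimum |f| = |-7| = 7 (negative-definite)

7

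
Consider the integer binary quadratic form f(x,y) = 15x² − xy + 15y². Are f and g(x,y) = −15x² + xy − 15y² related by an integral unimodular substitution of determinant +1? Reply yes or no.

D₁ = -899, D₂ = -899
f: flip: (15,-1,15)→(15,1,15)
f: reduced (well bottom): (15,1,15) with a≤c, −a<b≤a
g is negative-definite; reduce −g:
−g: flip: (15,-1,15)→(15,1,15)
−g: reduced (well bottom): (15,1,15) with a≤c, −a<b≤a
flip sign back: reduced form of g is (-15,-1,-15)
reduced forms (15, 1, 15) vs (-15, -1, -15) ⇒ inequivalent

no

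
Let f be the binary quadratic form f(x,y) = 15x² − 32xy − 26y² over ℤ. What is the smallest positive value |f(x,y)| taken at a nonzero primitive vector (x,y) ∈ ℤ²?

descent: ρ → (-26,32,15)  [lands on river]
river: ρ → (15,28,-30)
river: ρ → (-30,32,13)
river: ρ → (13,46,-9)
river: ρ → (-9,44,18)
river: ρ → (18,28,-25)
river: ρ → (-25,22,21)
river: ρ → (21,20,-26)
closes: descent 1, river 8
min |a| on river = 9

9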